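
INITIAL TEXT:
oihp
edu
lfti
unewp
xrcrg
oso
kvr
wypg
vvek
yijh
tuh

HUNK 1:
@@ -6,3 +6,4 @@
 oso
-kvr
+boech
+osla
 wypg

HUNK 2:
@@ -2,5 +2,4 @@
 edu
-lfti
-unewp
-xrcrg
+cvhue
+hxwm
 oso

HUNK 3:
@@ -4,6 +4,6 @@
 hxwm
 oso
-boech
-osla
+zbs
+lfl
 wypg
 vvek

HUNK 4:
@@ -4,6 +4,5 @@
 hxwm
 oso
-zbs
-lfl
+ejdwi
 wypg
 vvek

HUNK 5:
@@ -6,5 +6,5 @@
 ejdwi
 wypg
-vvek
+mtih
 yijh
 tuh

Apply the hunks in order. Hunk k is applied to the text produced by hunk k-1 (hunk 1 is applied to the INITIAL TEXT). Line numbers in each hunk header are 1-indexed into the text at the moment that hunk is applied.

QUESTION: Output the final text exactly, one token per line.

Hunk 1: at line 6 remove [kvr] add [boech,osla] -> 12 lines: oihp edu lfti unewp xrcrg oso boech osla wypg vvek yijh tuh
Hunk 2: at line 2 remove [lfti,unewp,xrcrg] add [cvhue,hxwm] -> 11 lines: oihp edu cvhue hxwm oso boech osla wypg vvek yijh tuh
Hunk 3: at line 4 remove [boech,osla] add [zbs,lfl] -> 11 lines: oihp edu cvhue hxwm oso zbs lfl wypg vvek yijh tuh
Hunk 4: at line 4 remove [zbs,lfl] add [ejdwi] -> 10 lines: oihp edu cvhue hxwm oso ejdwi wypg vvek yijh tuh
Hunk 5: at line 6 remove [vvek] add [mtih] -> 10 lines: oihp edu cvhue hxwm oso ejdwi wypg mtih yijh tuh

Answer: oihp
edu
cvhue
hxwm
oso
ejdwi
wypg
mtih
yijh
tuh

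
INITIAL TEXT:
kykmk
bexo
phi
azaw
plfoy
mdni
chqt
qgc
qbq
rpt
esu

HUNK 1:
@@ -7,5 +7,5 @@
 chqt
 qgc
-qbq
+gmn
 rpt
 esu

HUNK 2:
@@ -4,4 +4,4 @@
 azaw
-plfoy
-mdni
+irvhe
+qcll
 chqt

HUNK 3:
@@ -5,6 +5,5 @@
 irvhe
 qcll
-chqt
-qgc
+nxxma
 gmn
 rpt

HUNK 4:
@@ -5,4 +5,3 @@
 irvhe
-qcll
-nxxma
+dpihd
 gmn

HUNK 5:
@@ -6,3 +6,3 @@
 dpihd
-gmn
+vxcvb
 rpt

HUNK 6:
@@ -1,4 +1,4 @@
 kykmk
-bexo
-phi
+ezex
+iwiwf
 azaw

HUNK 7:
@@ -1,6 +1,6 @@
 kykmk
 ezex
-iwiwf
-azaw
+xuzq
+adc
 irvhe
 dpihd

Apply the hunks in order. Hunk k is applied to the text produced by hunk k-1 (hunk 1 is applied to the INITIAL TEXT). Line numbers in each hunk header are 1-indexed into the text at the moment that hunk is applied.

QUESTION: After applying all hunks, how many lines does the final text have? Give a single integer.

Answer: 9

Derivation:
Hunk 1: at line 7 remove [qbq] add [gmn] -> 11 lines: kykmk bexo phi azaw plfoy mdni chqt qgc gmn rpt esu
Hunk 2: at line 4 remove [plfoy,mdni] add [irvhe,qcll] -> 11 lines: kykmk bexo phi azaw irvhe qcll chqt qgc gmn rpt esu
Hunk 3: at line 5 remove [chqt,qgc] add [nxxma] -> 10 lines: kykmk bexo phi azaw irvhe qcll nxxma gmn rpt esu
Hunk 4: at line 5 remove [qcll,nxxma] add [dpihd] -> 9 lines: kykmk bexo phi azaw irvhe dpihd gmn rpt esu
Hunk 5: at line 6 remove [gmn] add [vxcvb] -> 9 lines: kykmk bexo phi azaw irvhe dpihd vxcvb rpt esu
Hunk 6: at line 1 remove [bexo,phi] add [ezex,iwiwf] -> 9 lines: kykmk ezex iwiwf azaw irvhe dpihd vxcvb rpt esu
Hunk 7: at line 1 remove [iwiwf,azaw] add [xuzq,adc] -> 9 lines: kykmk ezex xuzq adc irvhe dpihd vxcvb rpt esu
Final line count: 9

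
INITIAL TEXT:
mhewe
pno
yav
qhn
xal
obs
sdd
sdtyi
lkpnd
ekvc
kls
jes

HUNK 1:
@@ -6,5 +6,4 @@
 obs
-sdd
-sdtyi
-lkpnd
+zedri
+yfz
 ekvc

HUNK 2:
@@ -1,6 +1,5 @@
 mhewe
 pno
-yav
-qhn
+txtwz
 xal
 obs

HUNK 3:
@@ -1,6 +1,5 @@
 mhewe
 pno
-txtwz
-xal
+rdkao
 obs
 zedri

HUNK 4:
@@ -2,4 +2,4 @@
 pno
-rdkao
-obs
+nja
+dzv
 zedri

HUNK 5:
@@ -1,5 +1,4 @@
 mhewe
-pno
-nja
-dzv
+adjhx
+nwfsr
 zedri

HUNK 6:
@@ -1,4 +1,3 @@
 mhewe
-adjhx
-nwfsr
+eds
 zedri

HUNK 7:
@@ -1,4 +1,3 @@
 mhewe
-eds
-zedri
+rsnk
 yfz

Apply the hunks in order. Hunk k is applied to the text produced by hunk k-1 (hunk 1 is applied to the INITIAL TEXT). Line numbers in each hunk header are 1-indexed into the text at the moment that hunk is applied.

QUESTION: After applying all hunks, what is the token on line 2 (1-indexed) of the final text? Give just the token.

Answer: rsnk

Derivation:
Hunk 1: at line 6 remove [sdd,sdtyi,lkpnd] add [zedri,yfz] -> 11 lines: mhewe pno yav qhn xal obs zedri yfz ekvc kls jes
Hunk 2: at line 1 remove [yav,qhn] add [txtwz] -> 10 lines: mhewe pno txtwz xal obs zedri yfz ekvc kls jes
Hunk 3: at line 1 remove [txtwz,xal] add [rdkao] -> 9 lines: mhewe pno rdkao obs zedri yfz ekvc kls jes
Hunk 4: at line 2 remove [rdkao,obs] add [nja,dzv] -> 9 lines: mhewe pno nja dzv zedri yfz ekvc kls jes
Hunk 5: at line 1 remove [pno,nja,dzv] add [adjhx,nwfsr] -> 8 lines: mhewe adjhx nwfsr zedri yfz ekvc kls jes
Hunk 6: at line 1 remove [adjhx,nwfsr] add [eds] -> 7 lines: mhewe eds zedri yfz ekvc kls jes
Hunk 7: at line 1 remove [eds,zedri] add [rsnk] -> 6 lines: mhewe rsnk yfz ekvc kls jes
Final line 2: rsnk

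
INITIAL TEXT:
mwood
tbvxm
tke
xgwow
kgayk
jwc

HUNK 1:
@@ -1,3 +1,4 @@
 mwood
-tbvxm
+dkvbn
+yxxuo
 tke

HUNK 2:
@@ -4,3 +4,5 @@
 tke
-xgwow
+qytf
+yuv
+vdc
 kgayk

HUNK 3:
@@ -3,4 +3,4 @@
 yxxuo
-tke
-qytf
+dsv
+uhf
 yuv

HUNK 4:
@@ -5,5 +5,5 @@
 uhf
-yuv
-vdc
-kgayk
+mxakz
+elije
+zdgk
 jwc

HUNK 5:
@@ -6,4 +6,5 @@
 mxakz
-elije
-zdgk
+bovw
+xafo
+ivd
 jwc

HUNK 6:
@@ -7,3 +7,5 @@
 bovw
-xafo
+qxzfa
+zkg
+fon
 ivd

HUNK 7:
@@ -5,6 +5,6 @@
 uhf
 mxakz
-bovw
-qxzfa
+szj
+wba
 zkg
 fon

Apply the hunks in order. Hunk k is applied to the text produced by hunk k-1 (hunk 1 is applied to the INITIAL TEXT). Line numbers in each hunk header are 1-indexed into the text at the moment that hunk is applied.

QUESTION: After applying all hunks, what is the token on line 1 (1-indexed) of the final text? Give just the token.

Answer: mwood

Derivation:
Hunk 1: at line 1 remove [tbvxm] add [dkvbn,yxxuo] -> 7 lines: mwood dkvbn yxxuo tke xgwow kgayk jwc
Hunk 2: at line 4 remove [xgwow] add [qytf,yuv,vdc] -> 9 lines: mwood dkvbn yxxuo tke qytf yuv vdc kgayk jwc
Hunk 3: at line 3 remove [tke,qytf] add [dsv,uhf] -> 9 lines: mwood dkvbn yxxuo dsv uhf yuv vdc kgayk jwc
Hunk 4: at line 5 remove [yuv,vdc,kgayk] add [mxakz,elije,zdgk] -> 9 lines: mwood dkvbn yxxuo dsv uhf mxakz elije zdgk jwc
Hunk 5: at line 6 remove [elije,zdgk] add [bovw,xafo,ivd] -> 10 lines: mwood dkvbn yxxuo dsv uhf mxakz bovw xafo ivd jwc
Hunk 6: at line 7 remove [xafo] add [qxzfa,zkg,fon] -> 12 lines: mwood dkvbn yxxuo dsv uhf mxakz bovw qxzfa zkg fon ivd jwc
Hunk 7: at line 5 remove [bovw,qxzfa] add [szj,wba] -> 12 lines: mwood dkvbn yxxuo dsv uhf mxakz szj wba zkg fon ivd jwc
Final line 1: mwood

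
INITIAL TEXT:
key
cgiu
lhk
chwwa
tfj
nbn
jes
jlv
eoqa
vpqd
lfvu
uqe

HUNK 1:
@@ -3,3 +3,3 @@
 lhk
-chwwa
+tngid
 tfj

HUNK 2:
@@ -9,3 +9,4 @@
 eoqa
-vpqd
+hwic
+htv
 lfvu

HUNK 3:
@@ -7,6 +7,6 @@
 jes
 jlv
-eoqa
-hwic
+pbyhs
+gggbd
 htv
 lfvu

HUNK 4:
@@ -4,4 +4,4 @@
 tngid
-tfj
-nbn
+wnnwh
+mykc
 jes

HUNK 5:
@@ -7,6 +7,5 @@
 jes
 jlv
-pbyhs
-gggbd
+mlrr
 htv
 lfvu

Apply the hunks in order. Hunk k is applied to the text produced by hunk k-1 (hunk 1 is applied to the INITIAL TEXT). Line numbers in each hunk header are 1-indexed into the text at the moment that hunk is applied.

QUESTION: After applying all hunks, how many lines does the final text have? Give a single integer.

Answer: 12

Derivation:
Hunk 1: at line 3 remove [chwwa] add [tngid] -> 12 lines: key cgiu lhk tngid tfj nbn jes jlv eoqa vpqd lfvu uqe
Hunk 2: at line 9 remove [vpqd] add [hwic,htv] -> 13 lines: key cgiu lhk tngid tfj nbn jes jlv eoqa hwic htv lfvu uqe
Hunk 3: at line 7 remove [eoqa,hwic] add [pbyhs,gggbd] -> 13 lines: key cgiu lhk tngid tfj nbn jes jlv pbyhs gggbd htv lfvu uqe
Hunk 4: at line 4 remove [tfj,nbn] add [wnnwh,mykc] -> 13 lines: key cgiu lhk tngid wnnwh mykc jes jlv pbyhs gggbd htv lfvu uqe
Hunk 5: at line 7 remove [pbyhs,gggbd] add [mlrr] -> 12 lines: key cgiu lhk tngid wnnwh mykc jes jlv mlrr htv lfvu uqe
Final line count: 12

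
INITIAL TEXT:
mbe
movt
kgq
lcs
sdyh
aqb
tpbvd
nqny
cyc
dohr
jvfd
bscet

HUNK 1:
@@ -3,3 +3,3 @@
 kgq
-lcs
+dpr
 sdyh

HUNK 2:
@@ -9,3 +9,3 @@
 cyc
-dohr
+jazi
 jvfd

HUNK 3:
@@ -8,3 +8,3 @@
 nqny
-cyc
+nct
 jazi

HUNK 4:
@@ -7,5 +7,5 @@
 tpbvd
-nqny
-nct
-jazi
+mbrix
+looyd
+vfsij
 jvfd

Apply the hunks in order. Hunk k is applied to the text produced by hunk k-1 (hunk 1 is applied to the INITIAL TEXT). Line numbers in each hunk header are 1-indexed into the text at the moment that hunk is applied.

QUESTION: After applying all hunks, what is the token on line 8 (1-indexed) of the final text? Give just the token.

Answer: mbrix

Derivation:
Hunk 1: at line 3 remove [lcs] add [dpr] -> 12 lines: mbe movt kgq dpr sdyh aqb tpbvd nqny cyc dohr jvfd bscet
Hunk 2: at line 9 remove [dohr] add [jazi] -> 12 lines: mbe movt kgq dpr sdyh aqb tpbvd nqny cyc jazi jvfd bscet
Hunk 3: at line 8 remove [cyc] add [nct] -> 12 lines: mbe movt kgq dpr sdyh aqb tpbvd nqny nct jazi jvfd bscet
Hunk 4: at line 7 remove [nqny,nct,jazi] add [mbrix,looyd,vfsij] -> 12 lines: mbe movt kgq dpr sdyh aqb tpbvd mbrix looyd vfsij jvfd bscet
Final line 8: mbrix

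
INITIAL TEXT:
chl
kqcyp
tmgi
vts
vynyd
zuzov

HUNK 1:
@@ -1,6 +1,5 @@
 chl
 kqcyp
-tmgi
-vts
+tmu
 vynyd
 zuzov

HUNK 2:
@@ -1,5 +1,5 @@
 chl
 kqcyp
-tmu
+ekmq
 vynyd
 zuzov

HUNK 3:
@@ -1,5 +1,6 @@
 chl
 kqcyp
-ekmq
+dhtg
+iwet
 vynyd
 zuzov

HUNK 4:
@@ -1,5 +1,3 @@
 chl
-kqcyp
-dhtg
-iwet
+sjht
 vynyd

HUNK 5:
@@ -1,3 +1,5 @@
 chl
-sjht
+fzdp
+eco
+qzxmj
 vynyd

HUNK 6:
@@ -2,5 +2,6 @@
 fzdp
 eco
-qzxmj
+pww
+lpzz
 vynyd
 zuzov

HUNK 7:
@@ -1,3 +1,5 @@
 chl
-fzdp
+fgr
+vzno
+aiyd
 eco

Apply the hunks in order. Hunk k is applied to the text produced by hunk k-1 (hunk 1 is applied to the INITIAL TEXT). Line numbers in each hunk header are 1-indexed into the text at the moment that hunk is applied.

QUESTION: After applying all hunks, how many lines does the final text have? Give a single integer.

Answer: 9

Derivation:
Hunk 1: at line 1 remove [tmgi,vts] add [tmu] -> 5 lines: chl kqcyp tmu vynyd zuzov
Hunk 2: at line 1 remove [tmu] add [ekmq] -> 5 lines: chl kqcyp ekmq vynyd zuzov
Hunk 3: at line 1 remove [ekmq] add [dhtg,iwet] -> 6 lines: chl kqcyp dhtg iwet vynyd zuzov
Hunk 4: at line 1 remove [kqcyp,dhtg,iwet] add [sjht] -> 4 lines: chl sjht vynyd zuzov
Hunk 5: at line 1 remove [sjht] add [fzdp,eco,qzxmj] -> 6 lines: chl fzdp eco qzxmj vynyd zuzov
Hunk 6: at line 2 remove [qzxmj] add [pww,lpzz] -> 7 lines: chl fzdp eco pww lpzz vynyd zuzov
Hunk 7: at line 1 remove [fzdp] add [fgr,vzno,aiyd] -> 9 lines: chl fgr vzno aiyd eco pww lpzz vynyd zuzov
Final line count: 9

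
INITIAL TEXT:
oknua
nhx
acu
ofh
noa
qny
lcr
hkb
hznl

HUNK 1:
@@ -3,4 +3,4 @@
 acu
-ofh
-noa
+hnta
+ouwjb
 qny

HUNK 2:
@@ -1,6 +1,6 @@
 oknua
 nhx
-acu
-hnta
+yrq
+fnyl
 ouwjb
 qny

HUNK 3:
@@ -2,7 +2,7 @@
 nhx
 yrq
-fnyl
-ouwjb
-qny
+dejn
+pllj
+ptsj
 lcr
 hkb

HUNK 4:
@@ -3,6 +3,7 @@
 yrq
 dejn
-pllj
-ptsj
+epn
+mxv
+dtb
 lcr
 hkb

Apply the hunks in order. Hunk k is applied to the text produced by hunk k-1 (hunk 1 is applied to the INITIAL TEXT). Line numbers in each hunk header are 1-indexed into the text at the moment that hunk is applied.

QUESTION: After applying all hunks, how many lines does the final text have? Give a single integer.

Answer: 10

Derivation:
Hunk 1: at line 3 remove [ofh,noa] add [hnta,ouwjb] -> 9 lines: oknua nhx acu hnta ouwjb qny lcr hkb hznl
Hunk 2: at line 1 remove [acu,hnta] add [yrq,fnyl] -> 9 lines: oknua nhx yrq fnyl ouwjb qny lcr hkb hznl
Hunk 3: at line 2 remove [fnyl,ouwjb,qny] add [dejn,pllj,ptsj] -> 9 lines: oknua nhx yrq dejn pllj ptsj lcr hkb hznl
Hunk 4: at line 3 remove [pllj,ptsj] add [epn,mxv,dtb] -> 10 lines: oknua nhx yrq dejn epn mxv dtb lcr hkb hznl
Final line count: 10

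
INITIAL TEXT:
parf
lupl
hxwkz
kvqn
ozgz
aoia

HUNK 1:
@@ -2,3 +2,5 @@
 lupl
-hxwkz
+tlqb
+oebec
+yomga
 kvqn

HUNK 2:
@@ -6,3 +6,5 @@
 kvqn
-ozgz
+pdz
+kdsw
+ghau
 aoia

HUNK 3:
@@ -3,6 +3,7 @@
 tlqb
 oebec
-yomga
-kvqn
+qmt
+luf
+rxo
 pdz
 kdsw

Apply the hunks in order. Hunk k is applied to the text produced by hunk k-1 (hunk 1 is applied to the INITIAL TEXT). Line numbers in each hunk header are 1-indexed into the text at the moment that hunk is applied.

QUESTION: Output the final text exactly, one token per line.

Hunk 1: at line 2 remove [hxwkz] add [tlqb,oebec,yomga] -> 8 lines: parf lupl tlqb oebec yomga kvqn ozgz aoia
Hunk 2: at line 6 remove [ozgz] add [pdz,kdsw,ghau] -> 10 lines: parf lupl tlqb oebec yomga kvqn pdz kdsw ghau aoia
Hunk 3: at line 3 remove [yomga,kvqn] add [qmt,luf,rxo] -> 11 lines: parf lupl tlqb oebec qmt luf rxo pdz kdsw ghau aoia

Answer: parf
lupl
tlqb
oebec
qmt
luf
rxo
pdz
kdsw
ghau
aoia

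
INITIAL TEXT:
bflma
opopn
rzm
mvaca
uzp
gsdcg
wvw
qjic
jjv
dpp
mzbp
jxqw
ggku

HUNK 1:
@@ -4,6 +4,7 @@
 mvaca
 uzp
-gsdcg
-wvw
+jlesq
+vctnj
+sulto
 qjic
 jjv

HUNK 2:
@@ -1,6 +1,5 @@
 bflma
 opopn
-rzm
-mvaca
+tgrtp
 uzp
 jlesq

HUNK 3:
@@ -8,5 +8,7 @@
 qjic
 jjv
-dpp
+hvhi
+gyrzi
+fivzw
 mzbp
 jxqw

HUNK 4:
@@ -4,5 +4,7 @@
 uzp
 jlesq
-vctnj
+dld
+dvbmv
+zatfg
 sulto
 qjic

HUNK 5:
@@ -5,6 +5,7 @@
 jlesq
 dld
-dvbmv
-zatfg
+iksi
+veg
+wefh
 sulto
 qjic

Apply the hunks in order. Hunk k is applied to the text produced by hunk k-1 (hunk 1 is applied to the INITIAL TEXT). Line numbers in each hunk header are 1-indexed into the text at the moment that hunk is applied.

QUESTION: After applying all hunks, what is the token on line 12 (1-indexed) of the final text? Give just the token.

Hunk 1: at line 4 remove [gsdcg,wvw] add [jlesq,vctnj,sulto] -> 14 lines: bflma opopn rzm mvaca uzp jlesq vctnj sulto qjic jjv dpp mzbp jxqw ggku
Hunk 2: at line 1 remove [rzm,mvaca] add [tgrtp] -> 13 lines: bflma opopn tgrtp uzp jlesq vctnj sulto qjic jjv dpp mzbp jxqw ggku
Hunk 3: at line 8 remove [dpp] add [hvhi,gyrzi,fivzw] -> 15 lines: bflma opopn tgrtp uzp jlesq vctnj sulto qjic jjv hvhi gyrzi fivzw mzbp jxqw ggku
Hunk 4: at line 4 remove [vctnj] add [dld,dvbmv,zatfg] -> 17 lines: bflma opopn tgrtp uzp jlesq dld dvbmv zatfg sulto qjic jjv hvhi gyrzi fivzw mzbp jxqw ggku
Hunk 5: at line 5 remove [dvbmv,zatfg] add [iksi,veg,wefh] -> 18 lines: bflma opopn tgrtp uzp jlesq dld iksi veg wefh sulto qjic jjv hvhi gyrzi fivzw mzbp jxqw ggku
Final line 12: jjv

Answer: jjv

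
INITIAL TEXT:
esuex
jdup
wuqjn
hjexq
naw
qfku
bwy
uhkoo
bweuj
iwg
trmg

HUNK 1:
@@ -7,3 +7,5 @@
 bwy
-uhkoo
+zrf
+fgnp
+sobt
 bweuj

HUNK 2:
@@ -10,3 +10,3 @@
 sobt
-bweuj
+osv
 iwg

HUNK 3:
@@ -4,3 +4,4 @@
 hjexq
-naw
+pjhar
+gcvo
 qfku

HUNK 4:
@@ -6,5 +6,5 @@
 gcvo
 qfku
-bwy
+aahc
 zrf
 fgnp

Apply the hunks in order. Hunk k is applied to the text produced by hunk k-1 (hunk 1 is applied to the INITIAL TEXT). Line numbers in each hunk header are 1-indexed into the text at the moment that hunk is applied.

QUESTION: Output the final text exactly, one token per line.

Answer: esuex
jdup
wuqjn
hjexq
pjhar
gcvo
qfku
aahc
zrf
fgnp
sobt
osv
iwg
trmg

Derivation:
Hunk 1: at line 7 remove [uhkoo] add [zrf,fgnp,sobt] -> 13 lines: esuex jdup wuqjn hjexq naw qfku bwy zrf fgnp sobt bweuj iwg trmg
Hunk 2: at line 10 remove [bweuj] add [osv] -> 13 lines: esuex jdup wuqjn hjexq naw qfku bwy zrf fgnp sobt osv iwg trmg
Hunk 3: at line 4 remove [naw] add [pjhar,gcvo] -> 14 lines: esuex jdup wuqjn hjexq pjhar gcvo qfku bwy zrf fgnp sobt osv iwg trmg
Hunk 4: at line 6 remove [bwy] add [aahc] -> 14 lines: esuex jdup wuqjn hjexq pjhar gcvo qfku aahc zrf fgnp sobt osv iwg trmg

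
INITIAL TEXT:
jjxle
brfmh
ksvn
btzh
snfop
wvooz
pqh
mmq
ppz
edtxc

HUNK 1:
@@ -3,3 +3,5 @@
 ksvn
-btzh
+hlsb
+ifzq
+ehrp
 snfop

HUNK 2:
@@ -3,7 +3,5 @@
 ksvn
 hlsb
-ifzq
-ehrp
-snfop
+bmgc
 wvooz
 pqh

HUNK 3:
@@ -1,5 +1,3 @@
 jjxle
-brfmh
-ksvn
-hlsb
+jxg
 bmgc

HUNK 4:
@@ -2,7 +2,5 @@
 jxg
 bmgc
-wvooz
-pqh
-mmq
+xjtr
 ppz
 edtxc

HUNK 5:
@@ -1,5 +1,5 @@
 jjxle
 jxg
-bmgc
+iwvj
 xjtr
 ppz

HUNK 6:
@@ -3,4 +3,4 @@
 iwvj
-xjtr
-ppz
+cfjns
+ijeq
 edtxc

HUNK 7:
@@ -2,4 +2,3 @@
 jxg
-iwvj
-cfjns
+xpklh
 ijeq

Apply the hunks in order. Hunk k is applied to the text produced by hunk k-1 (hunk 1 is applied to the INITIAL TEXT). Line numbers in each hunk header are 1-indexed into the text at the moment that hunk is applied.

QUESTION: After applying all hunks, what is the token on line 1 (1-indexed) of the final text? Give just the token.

Hunk 1: at line 3 remove [btzh] add [hlsb,ifzq,ehrp] -> 12 lines: jjxle brfmh ksvn hlsb ifzq ehrp snfop wvooz pqh mmq ppz edtxc
Hunk 2: at line 3 remove [ifzq,ehrp,snfop] add [bmgc] -> 10 lines: jjxle brfmh ksvn hlsb bmgc wvooz pqh mmq ppz edtxc
Hunk 3: at line 1 remove [brfmh,ksvn,hlsb] add [jxg] -> 8 lines: jjxle jxg bmgc wvooz pqh mmq ppz edtxc
Hunk 4: at line 2 remove [wvooz,pqh,mmq] add [xjtr] -> 6 lines: jjxle jxg bmgc xjtr ppz edtxc
Hunk 5: at line 1 remove [bmgc] add [iwvj] -> 6 lines: jjxle jxg iwvj xjtr ppz edtxc
Hunk 6: at line 3 remove [xjtr,ppz] add [cfjns,ijeq] -> 6 lines: jjxle jxg iwvj cfjns ijeq edtxc
Hunk 7: at line 2 remove [iwvj,cfjns] add [xpklh] -> 5 lines: jjxle jxg xpklh ijeq edtxc
Final line 1: jjxle

Answer: jjxle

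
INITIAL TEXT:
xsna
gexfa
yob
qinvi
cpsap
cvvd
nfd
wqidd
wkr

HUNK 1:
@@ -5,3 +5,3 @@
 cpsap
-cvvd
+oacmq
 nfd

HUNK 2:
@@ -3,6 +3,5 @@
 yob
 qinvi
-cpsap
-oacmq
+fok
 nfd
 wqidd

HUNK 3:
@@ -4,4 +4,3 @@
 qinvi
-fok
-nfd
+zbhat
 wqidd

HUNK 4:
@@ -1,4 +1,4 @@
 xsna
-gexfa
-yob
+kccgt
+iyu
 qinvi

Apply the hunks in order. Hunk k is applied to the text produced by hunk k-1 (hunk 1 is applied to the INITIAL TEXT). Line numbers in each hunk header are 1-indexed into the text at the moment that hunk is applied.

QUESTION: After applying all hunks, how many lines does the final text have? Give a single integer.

Answer: 7

Derivation:
Hunk 1: at line 5 remove [cvvd] add [oacmq] -> 9 lines: xsna gexfa yob qinvi cpsap oacmq nfd wqidd wkr
Hunk 2: at line 3 remove [cpsap,oacmq] add [fok] -> 8 lines: xsna gexfa yob qinvi fok nfd wqidd wkr
Hunk 3: at line 4 remove [fok,nfd] add [zbhat] -> 7 lines: xsna gexfa yob qinvi zbhat wqidd wkr
Hunk 4: at line 1 remove [gexfa,yob] add [kccgt,iyu] -> 7 lines: xsna kccgt iyu qinvi zbhat wqidd wkr
Final line count: 7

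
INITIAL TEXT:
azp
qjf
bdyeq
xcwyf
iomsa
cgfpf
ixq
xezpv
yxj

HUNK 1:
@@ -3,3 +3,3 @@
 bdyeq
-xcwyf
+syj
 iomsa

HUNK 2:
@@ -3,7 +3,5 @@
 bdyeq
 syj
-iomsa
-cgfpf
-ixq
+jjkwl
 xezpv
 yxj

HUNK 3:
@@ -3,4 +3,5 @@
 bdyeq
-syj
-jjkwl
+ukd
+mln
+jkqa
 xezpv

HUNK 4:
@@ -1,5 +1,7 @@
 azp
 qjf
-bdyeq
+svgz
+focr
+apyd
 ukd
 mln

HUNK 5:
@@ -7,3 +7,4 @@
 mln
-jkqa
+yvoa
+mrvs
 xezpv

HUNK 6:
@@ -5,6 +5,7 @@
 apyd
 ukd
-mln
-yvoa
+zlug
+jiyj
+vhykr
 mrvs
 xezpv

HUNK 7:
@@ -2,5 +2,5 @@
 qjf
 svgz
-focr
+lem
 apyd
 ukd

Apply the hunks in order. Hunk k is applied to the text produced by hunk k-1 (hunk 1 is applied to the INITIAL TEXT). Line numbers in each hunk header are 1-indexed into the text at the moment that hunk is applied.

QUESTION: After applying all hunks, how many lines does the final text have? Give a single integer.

Answer: 12

Derivation:
Hunk 1: at line 3 remove [xcwyf] add [syj] -> 9 lines: azp qjf bdyeq syj iomsa cgfpf ixq xezpv yxj
Hunk 2: at line 3 remove [iomsa,cgfpf,ixq] add [jjkwl] -> 7 lines: azp qjf bdyeq syj jjkwl xezpv yxj
Hunk 3: at line 3 remove [syj,jjkwl] add [ukd,mln,jkqa] -> 8 lines: azp qjf bdyeq ukd mln jkqa xezpv yxj
Hunk 4: at line 1 remove [bdyeq] add [svgz,focr,apyd] -> 10 lines: azp qjf svgz focr apyd ukd mln jkqa xezpv yxj
Hunk 5: at line 7 remove [jkqa] add [yvoa,mrvs] -> 11 lines: azp qjf svgz focr apyd ukd mln yvoa mrvs xezpv yxj
Hunk 6: at line 5 remove [mln,yvoa] add [zlug,jiyj,vhykr] -> 12 lines: azp qjf svgz focr apyd ukd zlug jiyj vhykr mrvs xezpv yxj
Hunk 7: at line 2 remove [focr] add [lem] -> 12 lines: azp qjf svgz lem apyd ukd zlug jiyj vhykr mrvs xezpv yxj
Final line count: 12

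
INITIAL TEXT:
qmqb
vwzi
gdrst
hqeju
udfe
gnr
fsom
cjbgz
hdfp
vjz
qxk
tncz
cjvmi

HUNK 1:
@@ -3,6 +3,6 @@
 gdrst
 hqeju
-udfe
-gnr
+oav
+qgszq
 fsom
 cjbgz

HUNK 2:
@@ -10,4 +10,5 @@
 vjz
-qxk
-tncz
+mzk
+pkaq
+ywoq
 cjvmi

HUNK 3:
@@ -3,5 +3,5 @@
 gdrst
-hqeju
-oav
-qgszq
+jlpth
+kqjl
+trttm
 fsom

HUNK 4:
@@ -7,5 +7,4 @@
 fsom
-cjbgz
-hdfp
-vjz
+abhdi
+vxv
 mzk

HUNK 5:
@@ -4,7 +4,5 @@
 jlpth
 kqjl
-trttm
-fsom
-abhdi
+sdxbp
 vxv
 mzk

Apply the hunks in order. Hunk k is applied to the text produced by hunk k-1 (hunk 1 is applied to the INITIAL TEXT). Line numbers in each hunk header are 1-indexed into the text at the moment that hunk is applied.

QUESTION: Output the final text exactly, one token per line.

Hunk 1: at line 3 remove [udfe,gnr] add [oav,qgszq] -> 13 lines: qmqb vwzi gdrst hqeju oav qgszq fsom cjbgz hdfp vjz qxk tncz cjvmi
Hunk 2: at line 10 remove [qxk,tncz] add [mzk,pkaq,ywoq] -> 14 lines: qmqb vwzi gdrst hqeju oav qgszq fsom cjbgz hdfp vjz mzk pkaq ywoq cjvmi
Hunk 3: at line 3 remove [hqeju,oav,qgszq] add [jlpth,kqjl,trttm] -> 14 lines: qmqb vwzi gdrst jlpth kqjl trttm fsom cjbgz hdfp vjz mzk pkaq ywoq cjvmi
Hunk 4: at line 7 remove [cjbgz,hdfp,vjz] add [abhdi,vxv] -> 13 lines: qmqb vwzi gdrst jlpth kqjl trttm fsom abhdi vxv mzk pkaq ywoq cjvmi
Hunk 5: at line 4 remove [trttm,fsom,abhdi] add [sdxbp] -> 11 lines: qmqb vwzi gdrst jlpth kqjl sdxbp vxv mzk pkaq ywoq cjvmi

Answer: qmqb
vwzi
gdrst
jlpth
kqjl
sdxbp
vxv
mzk
pkaq
ywoq
cjvmi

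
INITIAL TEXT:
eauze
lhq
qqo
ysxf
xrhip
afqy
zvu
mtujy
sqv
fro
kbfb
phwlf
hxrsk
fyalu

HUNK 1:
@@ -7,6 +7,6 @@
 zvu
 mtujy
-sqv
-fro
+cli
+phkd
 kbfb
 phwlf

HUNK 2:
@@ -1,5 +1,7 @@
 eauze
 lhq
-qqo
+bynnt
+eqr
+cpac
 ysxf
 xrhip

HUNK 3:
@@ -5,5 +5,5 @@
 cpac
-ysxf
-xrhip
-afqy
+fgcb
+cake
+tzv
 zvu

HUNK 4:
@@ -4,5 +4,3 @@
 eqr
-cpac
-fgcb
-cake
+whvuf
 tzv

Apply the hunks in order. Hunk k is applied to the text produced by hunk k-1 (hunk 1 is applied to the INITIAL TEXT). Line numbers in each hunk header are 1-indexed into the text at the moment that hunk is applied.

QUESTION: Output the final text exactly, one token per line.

Answer: eauze
lhq
bynnt
eqr
whvuf
tzv
zvu
mtujy
cli
phkd
kbfb
phwlf
hxrsk
fyalu

Derivation:
Hunk 1: at line 7 remove [sqv,fro] add [cli,phkd] -> 14 lines: eauze lhq qqo ysxf xrhip afqy zvu mtujy cli phkd kbfb phwlf hxrsk fyalu
Hunk 2: at line 1 remove [qqo] add [bynnt,eqr,cpac] -> 16 lines: eauze lhq bynnt eqr cpac ysxf xrhip afqy zvu mtujy cli phkd kbfb phwlf hxrsk fyalu
Hunk 3: at line 5 remove [ysxf,xrhip,afqy] add [fgcb,cake,tzv] -> 16 lines: eauze lhq bynnt eqr cpac fgcb cake tzv zvu mtujy cli phkd kbfb phwlf hxrsk fyalu
Hunk 4: at line 4 remove [cpac,fgcb,cake] add [whvuf] -> 14 lines: eauze lhq bynnt eqr whvuf tzv zvu mtujy cli phkd kbfb phwlf hxrsk fyalu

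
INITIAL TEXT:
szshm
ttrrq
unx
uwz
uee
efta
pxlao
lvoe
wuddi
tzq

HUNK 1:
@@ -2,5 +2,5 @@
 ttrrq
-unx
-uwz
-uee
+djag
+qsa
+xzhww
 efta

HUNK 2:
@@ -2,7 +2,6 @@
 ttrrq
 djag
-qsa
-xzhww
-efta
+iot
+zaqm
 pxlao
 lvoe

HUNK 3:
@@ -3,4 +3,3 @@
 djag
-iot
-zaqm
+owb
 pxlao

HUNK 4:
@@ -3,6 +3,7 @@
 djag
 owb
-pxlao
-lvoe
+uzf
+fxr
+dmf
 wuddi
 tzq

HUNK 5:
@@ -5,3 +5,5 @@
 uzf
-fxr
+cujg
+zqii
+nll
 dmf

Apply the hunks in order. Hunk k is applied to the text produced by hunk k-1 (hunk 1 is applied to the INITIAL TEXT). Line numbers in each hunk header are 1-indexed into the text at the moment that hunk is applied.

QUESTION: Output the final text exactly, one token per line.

Hunk 1: at line 2 remove [unx,uwz,uee] add [djag,qsa,xzhww] -> 10 lines: szshm ttrrq djag qsa xzhww efta pxlao lvoe wuddi tzq
Hunk 2: at line 2 remove [qsa,xzhww,efta] add [iot,zaqm] -> 9 lines: szshm ttrrq djag iot zaqm pxlao lvoe wuddi tzq
Hunk 3: at line 3 remove [iot,zaqm] add [owb] -> 8 lines: szshm ttrrq djag owb pxlao lvoe wuddi tzq
Hunk 4: at line 3 remove [pxlao,lvoe] add [uzf,fxr,dmf] -> 9 lines: szshm ttrrq djag owb uzf fxr dmf wuddi tzq
Hunk 5: at line 5 remove [fxr] add [cujg,zqii,nll] -> 11 lines: szshm ttrrq djag owb uzf cujg zqii nll dmf wuddi tzq

Answer: szshm
ttrrq
djag
owb
uzf
cujg
zqii
nll
dmf
wuddi
tzq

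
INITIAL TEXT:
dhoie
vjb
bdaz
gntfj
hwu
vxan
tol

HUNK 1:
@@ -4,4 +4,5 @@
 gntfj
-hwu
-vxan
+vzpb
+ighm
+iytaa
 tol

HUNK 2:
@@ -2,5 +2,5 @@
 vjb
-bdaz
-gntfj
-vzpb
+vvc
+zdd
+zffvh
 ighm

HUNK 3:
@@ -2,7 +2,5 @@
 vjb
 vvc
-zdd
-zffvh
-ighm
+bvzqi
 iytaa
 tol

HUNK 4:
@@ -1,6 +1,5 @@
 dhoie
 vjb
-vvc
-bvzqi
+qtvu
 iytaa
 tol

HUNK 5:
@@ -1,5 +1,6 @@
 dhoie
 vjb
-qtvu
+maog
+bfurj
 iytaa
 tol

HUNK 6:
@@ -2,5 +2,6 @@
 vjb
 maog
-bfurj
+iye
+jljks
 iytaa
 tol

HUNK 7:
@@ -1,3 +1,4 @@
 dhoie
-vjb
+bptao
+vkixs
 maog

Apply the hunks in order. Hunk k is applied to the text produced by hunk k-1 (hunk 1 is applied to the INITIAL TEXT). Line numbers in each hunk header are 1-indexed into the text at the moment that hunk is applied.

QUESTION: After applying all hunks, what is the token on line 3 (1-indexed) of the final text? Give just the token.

Answer: vkixs

Derivation:
Hunk 1: at line 4 remove [hwu,vxan] add [vzpb,ighm,iytaa] -> 8 lines: dhoie vjb bdaz gntfj vzpb ighm iytaa tol
Hunk 2: at line 2 remove [bdaz,gntfj,vzpb] add [vvc,zdd,zffvh] -> 8 lines: dhoie vjb vvc zdd zffvh ighm iytaa tol
Hunk 3: at line 2 remove [zdd,zffvh,ighm] add [bvzqi] -> 6 lines: dhoie vjb vvc bvzqi iytaa tol
Hunk 4: at line 1 remove [vvc,bvzqi] add [qtvu] -> 5 lines: dhoie vjb qtvu iytaa tol
Hunk 5: at line 1 remove [qtvu] add [maog,bfurj] -> 6 lines: dhoie vjb maog bfurj iytaa tol
Hunk 6: at line 2 remove [bfurj] add [iye,jljks] -> 7 lines: dhoie vjb maog iye jljks iytaa tol
Hunk 7: at line 1 remove [vjb] add [bptao,vkixs] -> 8 lines: dhoie bptao vkixs maog iye jljks iytaa tol
Final line 3: vkixs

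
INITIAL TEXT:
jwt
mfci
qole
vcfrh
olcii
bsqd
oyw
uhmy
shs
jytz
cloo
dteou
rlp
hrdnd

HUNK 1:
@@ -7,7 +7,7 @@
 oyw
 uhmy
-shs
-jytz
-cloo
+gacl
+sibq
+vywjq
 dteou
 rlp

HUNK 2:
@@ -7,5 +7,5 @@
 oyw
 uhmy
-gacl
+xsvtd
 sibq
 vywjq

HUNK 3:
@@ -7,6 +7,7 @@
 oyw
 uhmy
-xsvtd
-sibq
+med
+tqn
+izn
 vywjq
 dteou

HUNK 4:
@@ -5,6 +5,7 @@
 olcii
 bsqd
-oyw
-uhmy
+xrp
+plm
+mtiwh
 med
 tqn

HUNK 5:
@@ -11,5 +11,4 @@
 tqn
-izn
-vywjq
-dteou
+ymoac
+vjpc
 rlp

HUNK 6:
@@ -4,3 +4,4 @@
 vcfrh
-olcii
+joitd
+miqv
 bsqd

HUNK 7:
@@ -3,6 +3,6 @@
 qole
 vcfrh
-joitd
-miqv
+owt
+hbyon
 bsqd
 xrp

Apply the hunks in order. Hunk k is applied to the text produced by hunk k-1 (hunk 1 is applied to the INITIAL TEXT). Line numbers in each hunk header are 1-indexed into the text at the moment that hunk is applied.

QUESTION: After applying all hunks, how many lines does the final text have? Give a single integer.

Hunk 1: at line 7 remove [shs,jytz,cloo] add [gacl,sibq,vywjq] -> 14 lines: jwt mfci qole vcfrh olcii bsqd oyw uhmy gacl sibq vywjq dteou rlp hrdnd
Hunk 2: at line 7 remove [gacl] add [xsvtd] -> 14 lines: jwt mfci qole vcfrh olcii bsqd oyw uhmy xsvtd sibq vywjq dteou rlp hrdnd
Hunk 3: at line 7 remove [xsvtd,sibq] add [med,tqn,izn] -> 15 lines: jwt mfci qole vcfrh olcii bsqd oyw uhmy med tqn izn vywjq dteou rlp hrdnd
Hunk 4: at line 5 remove [oyw,uhmy] add [xrp,plm,mtiwh] -> 16 lines: jwt mfci qole vcfrh olcii bsqd xrp plm mtiwh med tqn izn vywjq dteou rlp hrdnd
Hunk 5: at line 11 remove [izn,vywjq,dteou] add [ymoac,vjpc] -> 15 lines: jwt mfci qole vcfrh olcii bsqd xrp plm mtiwh med tqn ymoac vjpc rlp hrdnd
Hunk 6: at line 4 remove [olcii] add [joitd,miqv] -> 16 lines: jwt mfci qole vcfrh joitd miqv bsqd xrp plm mtiwh med tqn ymoac vjpc rlp hrdnd
Hunk 7: at line 3 remove [joitd,miqv] add [owt,hbyon] -> 16 lines: jwt mfci qole vcfrh owt hbyon bsqd xrp plm mtiwh med tqn ymoac vjpc rlp hrdnd
Final line count: 16

Answer: 16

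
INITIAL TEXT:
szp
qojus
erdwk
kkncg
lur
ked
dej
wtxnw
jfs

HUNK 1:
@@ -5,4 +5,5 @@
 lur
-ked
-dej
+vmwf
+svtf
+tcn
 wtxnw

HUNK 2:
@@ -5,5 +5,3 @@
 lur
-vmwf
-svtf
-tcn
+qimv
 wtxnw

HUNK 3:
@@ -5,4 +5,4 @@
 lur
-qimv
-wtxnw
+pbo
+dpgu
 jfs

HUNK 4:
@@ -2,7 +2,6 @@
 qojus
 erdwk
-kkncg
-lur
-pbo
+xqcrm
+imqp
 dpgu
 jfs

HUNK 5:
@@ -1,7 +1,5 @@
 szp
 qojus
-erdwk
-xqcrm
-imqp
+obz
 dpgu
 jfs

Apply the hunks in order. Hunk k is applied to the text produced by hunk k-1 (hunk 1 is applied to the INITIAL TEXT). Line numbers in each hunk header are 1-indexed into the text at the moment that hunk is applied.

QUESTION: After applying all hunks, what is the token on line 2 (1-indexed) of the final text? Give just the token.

Hunk 1: at line 5 remove [ked,dej] add [vmwf,svtf,tcn] -> 10 lines: szp qojus erdwk kkncg lur vmwf svtf tcn wtxnw jfs
Hunk 2: at line 5 remove [vmwf,svtf,tcn] add [qimv] -> 8 lines: szp qojus erdwk kkncg lur qimv wtxnw jfs
Hunk 3: at line 5 remove [qimv,wtxnw] add [pbo,dpgu] -> 8 lines: szp qojus erdwk kkncg lur pbo dpgu jfs
Hunk 4: at line 2 remove [kkncg,lur,pbo] add [xqcrm,imqp] -> 7 lines: szp qojus erdwk xqcrm imqp dpgu jfs
Hunk 5: at line 1 remove [erdwk,xqcrm,imqp] add [obz] -> 5 lines: szp qojus obz dpgu jfs
Final line 2: qojus

Answer: qojus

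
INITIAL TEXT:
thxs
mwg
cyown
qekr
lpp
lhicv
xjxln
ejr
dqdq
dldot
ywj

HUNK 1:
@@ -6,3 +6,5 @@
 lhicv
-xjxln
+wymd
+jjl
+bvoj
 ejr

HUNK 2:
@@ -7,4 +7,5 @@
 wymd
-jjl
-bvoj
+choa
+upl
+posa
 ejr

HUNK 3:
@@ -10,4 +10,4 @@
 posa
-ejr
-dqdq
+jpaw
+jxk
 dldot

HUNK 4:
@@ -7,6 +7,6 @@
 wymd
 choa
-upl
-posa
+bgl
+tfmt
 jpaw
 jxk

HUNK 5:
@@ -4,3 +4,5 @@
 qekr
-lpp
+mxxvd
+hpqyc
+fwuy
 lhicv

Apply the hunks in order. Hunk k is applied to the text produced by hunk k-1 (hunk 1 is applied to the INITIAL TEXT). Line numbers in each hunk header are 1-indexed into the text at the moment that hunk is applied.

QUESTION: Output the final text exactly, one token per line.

Answer: thxs
mwg
cyown
qekr
mxxvd
hpqyc
fwuy
lhicv
wymd
choa
bgl
tfmt
jpaw
jxk
dldot
ywj

Derivation:
Hunk 1: at line 6 remove [xjxln] add [wymd,jjl,bvoj] -> 13 lines: thxs mwg cyown qekr lpp lhicv wymd jjl bvoj ejr dqdq dldot ywj
Hunk 2: at line 7 remove [jjl,bvoj] add [choa,upl,posa] -> 14 lines: thxs mwg cyown qekr lpp lhicv wymd choa upl posa ejr dqdq dldot ywj
Hunk 3: at line 10 remove [ejr,dqdq] add [jpaw,jxk] -> 14 lines: thxs mwg cyown qekr lpp lhicv wymd choa upl posa jpaw jxk dldot ywj
Hunk 4: at line 7 remove [upl,posa] add [bgl,tfmt] -> 14 lines: thxs mwg cyown qekr lpp lhicv wymd choa bgl tfmt jpaw jxk dldot ywj
Hunk 5: at line 4 remove [lpp] add [mxxvd,hpqyc,fwuy] -> 16 lines: thxs mwg cyown qekr mxxvd hpqyc fwuy lhicv wymd choa bgl tfmt jpaw jxk dldot ywj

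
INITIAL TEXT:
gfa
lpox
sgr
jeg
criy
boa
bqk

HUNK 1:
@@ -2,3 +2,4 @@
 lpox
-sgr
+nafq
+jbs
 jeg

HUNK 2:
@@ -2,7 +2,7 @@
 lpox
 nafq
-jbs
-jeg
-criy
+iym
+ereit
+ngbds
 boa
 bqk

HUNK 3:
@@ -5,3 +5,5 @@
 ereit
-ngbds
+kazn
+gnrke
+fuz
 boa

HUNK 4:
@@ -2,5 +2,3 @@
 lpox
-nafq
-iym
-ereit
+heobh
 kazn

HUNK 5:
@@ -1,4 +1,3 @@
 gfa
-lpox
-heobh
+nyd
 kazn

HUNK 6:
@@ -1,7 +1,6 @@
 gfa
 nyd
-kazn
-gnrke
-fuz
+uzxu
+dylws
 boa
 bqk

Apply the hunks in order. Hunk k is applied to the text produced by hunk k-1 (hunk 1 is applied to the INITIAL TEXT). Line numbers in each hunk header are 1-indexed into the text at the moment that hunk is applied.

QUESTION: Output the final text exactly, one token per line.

Answer: gfa
nyd
uzxu
dylws
boa
bqk

Derivation:
Hunk 1: at line 2 remove [sgr] add [nafq,jbs] -> 8 lines: gfa lpox nafq jbs jeg criy boa bqk
Hunk 2: at line 2 remove [jbs,jeg,criy] add [iym,ereit,ngbds] -> 8 lines: gfa lpox nafq iym ereit ngbds boa bqk
Hunk 3: at line 5 remove [ngbds] add [kazn,gnrke,fuz] -> 10 lines: gfa lpox nafq iym ereit kazn gnrke fuz boa bqk
Hunk 4: at line 2 remove [nafq,iym,ereit] add [heobh] -> 8 lines: gfa lpox heobh kazn gnrke fuz boa bqk
Hunk 5: at line 1 remove [lpox,heobh] add [nyd] -> 7 lines: gfa nyd kazn gnrke fuz boa bqk
Hunk 6: at line 1 remove [kazn,gnrke,fuz] add [uzxu,dylws] -> 6 lines: gfa nyd uzxu dylws boa bqk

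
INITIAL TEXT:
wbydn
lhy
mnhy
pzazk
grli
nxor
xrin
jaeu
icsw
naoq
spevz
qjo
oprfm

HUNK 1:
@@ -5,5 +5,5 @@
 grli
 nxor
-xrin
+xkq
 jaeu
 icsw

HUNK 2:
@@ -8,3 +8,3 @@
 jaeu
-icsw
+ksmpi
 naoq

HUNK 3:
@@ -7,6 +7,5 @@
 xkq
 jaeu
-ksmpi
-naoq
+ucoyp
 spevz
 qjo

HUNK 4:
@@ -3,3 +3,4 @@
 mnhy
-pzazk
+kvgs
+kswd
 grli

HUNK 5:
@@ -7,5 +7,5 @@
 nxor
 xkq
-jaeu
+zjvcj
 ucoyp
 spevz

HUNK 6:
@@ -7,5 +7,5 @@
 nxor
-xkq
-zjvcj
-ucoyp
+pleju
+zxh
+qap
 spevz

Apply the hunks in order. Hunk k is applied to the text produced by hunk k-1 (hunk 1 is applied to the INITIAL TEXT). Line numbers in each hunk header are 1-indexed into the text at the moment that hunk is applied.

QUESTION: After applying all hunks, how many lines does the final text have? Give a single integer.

Hunk 1: at line 5 remove [xrin] add [xkq] -> 13 lines: wbydn lhy mnhy pzazk grli nxor xkq jaeu icsw naoq spevz qjo oprfm
Hunk 2: at line 8 remove [icsw] add [ksmpi] -> 13 lines: wbydn lhy mnhy pzazk grli nxor xkq jaeu ksmpi naoq spevz qjo oprfm
Hunk 3: at line 7 remove [ksmpi,naoq] add [ucoyp] -> 12 lines: wbydn lhy mnhy pzazk grli nxor xkq jaeu ucoyp spevz qjo oprfm
Hunk 4: at line 3 remove [pzazk] add [kvgs,kswd] -> 13 lines: wbydn lhy mnhy kvgs kswd grli nxor xkq jaeu ucoyp spevz qjo oprfm
Hunk 5: at line 7 remove [jaeu] add [zjvcj] -> 13 lines: wbydn lhy mnhy kvgs kswd grli nxor xkq zjvcj ucoyp spevz qjo oprfm
Hunk 6: at line 7 remove [xkq,zjvcj,ucoyp] add [pleju,zxh,qap] -> 13 lines: wbydn lhy mnhy kvgs kswd grli nxor pleju zxh qap spevz qjo oprfm
Final line count: 13

Answer: 13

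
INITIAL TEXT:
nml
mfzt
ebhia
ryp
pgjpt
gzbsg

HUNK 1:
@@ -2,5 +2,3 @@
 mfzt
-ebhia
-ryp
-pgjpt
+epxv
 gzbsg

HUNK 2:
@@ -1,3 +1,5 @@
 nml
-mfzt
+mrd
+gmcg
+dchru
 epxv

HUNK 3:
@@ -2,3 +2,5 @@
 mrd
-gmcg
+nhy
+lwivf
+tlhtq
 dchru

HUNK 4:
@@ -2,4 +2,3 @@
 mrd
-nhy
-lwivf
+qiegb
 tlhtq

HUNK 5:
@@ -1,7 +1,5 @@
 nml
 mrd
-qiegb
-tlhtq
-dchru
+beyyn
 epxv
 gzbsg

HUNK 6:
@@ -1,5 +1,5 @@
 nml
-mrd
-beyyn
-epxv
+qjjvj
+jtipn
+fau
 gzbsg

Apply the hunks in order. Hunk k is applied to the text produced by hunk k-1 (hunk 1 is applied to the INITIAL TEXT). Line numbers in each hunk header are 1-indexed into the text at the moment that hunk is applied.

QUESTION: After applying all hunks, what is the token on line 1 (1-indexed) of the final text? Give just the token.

Answer: nml

Derivation:
Hunk 1: at line 2 remove [ebhia,ryp,pgjpt] add [epxv] -> 4 lines: nml mfzt epxv gzbsg
Hunk 2: at line 1 remove [mfzt] add [mrd,gmcg,dchru] -> 6 lines: nml mrd gmcg dchru epxv gzbsg
Hunk 3: at line 2 remove [gmcg] add [nhy,lwivf,tlhtq] -> 8 lines: nml mrd nhy lwivf tlhtq dchru epxv gzbsg
Hunk 4: at line 2 remove [nhy,lwivf] add [qiegb] -> 7 lines: nml mrd qiegb tlhtq dchru epxv gzbsg
Hunk 5: at line 1 remove [qiegb,tlhtq,dchru] add [beyyn] -> 5 lines: nml mrd beyyn epxv gzbsg
Hunk 6: at line 1 remove [mrd,beyyn,epxv] add [qjjvj,jtipn,fau] -> 5 lines: nml qjjvj jtipn fau gzbsg
Final line 1: nml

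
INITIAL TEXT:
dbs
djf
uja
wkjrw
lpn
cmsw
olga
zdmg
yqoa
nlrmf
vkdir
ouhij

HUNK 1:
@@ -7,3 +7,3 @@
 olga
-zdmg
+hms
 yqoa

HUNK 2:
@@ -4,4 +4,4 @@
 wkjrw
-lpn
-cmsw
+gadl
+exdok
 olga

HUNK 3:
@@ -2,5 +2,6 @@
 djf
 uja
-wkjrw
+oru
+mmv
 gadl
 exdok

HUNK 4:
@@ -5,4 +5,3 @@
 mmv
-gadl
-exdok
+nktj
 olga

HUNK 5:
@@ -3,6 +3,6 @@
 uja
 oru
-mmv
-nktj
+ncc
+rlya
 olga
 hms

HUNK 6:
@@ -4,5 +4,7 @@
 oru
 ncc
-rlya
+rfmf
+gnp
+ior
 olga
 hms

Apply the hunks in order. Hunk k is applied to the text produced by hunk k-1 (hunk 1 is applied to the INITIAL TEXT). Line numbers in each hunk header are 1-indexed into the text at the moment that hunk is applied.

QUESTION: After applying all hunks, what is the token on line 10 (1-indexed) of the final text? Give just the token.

Hunk 1: at line 7 remove [zdmg] add [hms] -> 12 lines: dbs djf uja wkjrw lpn cmsw olga hms yqoa nlrmf vkdir ouhij
Hunk 2: at line 4 remove [lpn,cmsw] add [gadl,exdok] -> 12 lines: dbs djf uja wkjrw gadl exdok olga hms yqoa nlrmf vkdir ouhij
Hunk 3: at line 2 remove [wkjrw] add [oru,mmv] -> 13 lines: dbs djf uja oru mmv gadl exdok olga hms yqoa nlrmf vkdir ouhij
Hunk 4: at line 5 remove [gadl,exdok] add [nktj] -> 12 lines: dbs djf uja oru mmv nktj olga hms yqoa nlrmf vkdir ouhij
Hunk 5: at line 3 remove [mmv,nktj] add [ncc,rlya] -> 12 lines: dbs djf uja oru ncc rlya olga hms yqoa nlrmf vkdir ouhij
Hunk 6: at line 4 remove [rlya] add [rfmf,gnp,ior] -> 14 lines: dbs djf uja oru ncc rfmf gnp ior olga hms yqoa nlrmf vkdir ouhij
Final line 10: hms

Answer: hms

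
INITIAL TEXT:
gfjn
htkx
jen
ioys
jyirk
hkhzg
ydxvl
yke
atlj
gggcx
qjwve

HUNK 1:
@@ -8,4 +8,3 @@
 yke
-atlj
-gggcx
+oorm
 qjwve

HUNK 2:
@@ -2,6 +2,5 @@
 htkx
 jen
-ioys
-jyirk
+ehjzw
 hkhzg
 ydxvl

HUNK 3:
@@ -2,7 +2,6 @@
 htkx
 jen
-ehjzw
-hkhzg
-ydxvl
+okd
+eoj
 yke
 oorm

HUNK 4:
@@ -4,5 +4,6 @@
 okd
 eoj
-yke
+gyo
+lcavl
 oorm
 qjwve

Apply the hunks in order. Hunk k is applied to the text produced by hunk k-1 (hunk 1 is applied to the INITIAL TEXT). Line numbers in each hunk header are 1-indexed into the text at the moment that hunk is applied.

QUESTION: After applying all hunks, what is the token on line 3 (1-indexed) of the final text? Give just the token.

Hunk 1: at line 8 remove [atlj,gggcx] add [oorm] -> 10 lines: gfjn htkx jen ioys jyirk hkhzg ydxvl yke oorm qjwve
Hunk 2: at line 2 remove [ioys,jyirk] add [ehjzw] -> 9 lines: gfjn htkx jen ehjzw hkhzg ydxvl yke oorm qjwve
Hunk 3: at line 2 remove [ehjzw,hkhzg,ydxvl] add [okd,eoj] -> 8 lines: gfjn htkx jen okd eoj yke oorm qjwve
Hunk 4: at line 4 remove [yke] add [gyo,lcavl] -> 9 lines: gfjn htkx jen okd eoj gyo lcavl oorm qjwve
Final line 3: jen

Answer: jen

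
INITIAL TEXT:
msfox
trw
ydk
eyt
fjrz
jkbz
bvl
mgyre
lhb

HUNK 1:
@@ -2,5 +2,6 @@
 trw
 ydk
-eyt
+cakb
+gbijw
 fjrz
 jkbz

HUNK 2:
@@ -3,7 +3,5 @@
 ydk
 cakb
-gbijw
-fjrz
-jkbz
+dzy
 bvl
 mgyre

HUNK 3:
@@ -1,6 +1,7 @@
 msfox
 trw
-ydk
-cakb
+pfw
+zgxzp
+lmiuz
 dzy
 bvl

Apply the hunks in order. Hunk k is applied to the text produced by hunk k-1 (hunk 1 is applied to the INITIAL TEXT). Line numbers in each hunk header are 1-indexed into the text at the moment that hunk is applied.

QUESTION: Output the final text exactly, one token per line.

Hunk 1: at line 2 remove [eyt] add [cakb,gbijw] -> 10 lines: msfox trw ydk cakb gbijw fjrz jkbz bvl mgyre lhb
Hunk 2: at line 3 remove [gbijw,fjrz,jkbz] add [dzy] -> 8 lines: msfox trw ydk cakb dzy bvl mgyre lhb
Hunk 3: at line 1 remove [ydk,cakb] add [pfw,zgxzp,lmiuz] -> 9 lines: msfox trw pfw zgxzp lmiuz dzy bvl mgyre lhb

Answer: msfox
trw
pfw
zgxzp
lmiuz
dzy
bvl
mgyre
lhb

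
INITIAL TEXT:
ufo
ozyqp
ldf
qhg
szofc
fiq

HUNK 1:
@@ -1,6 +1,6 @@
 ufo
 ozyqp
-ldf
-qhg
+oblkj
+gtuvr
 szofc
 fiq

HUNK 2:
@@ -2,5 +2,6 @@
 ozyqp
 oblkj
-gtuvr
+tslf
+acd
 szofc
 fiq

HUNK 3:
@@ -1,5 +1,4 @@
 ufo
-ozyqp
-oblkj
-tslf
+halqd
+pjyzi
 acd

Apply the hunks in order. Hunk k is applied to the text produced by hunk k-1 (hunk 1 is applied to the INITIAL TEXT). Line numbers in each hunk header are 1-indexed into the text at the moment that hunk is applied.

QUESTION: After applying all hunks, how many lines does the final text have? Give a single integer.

Answer: 6

Derivation:
Hunk 1: at line 1 remove [ldf,qhg] add [oblkj,gtuvr] -> 6 lines: ufo ozyqp oblkj gtuvr szofc fiq
Hunk 2: at line 2 remove [gtuvr] add [tslf,acd] -> 7 lines: ufo ozyqp oblkj tslf acd szofc fiq
Hunk 3: at line 1 remove [ozyqp,oblkj,tslf] add [halqd,pjyzi] -> 6 lines: ufo halqd pjyzi acd szofc fiq
Final line count: 6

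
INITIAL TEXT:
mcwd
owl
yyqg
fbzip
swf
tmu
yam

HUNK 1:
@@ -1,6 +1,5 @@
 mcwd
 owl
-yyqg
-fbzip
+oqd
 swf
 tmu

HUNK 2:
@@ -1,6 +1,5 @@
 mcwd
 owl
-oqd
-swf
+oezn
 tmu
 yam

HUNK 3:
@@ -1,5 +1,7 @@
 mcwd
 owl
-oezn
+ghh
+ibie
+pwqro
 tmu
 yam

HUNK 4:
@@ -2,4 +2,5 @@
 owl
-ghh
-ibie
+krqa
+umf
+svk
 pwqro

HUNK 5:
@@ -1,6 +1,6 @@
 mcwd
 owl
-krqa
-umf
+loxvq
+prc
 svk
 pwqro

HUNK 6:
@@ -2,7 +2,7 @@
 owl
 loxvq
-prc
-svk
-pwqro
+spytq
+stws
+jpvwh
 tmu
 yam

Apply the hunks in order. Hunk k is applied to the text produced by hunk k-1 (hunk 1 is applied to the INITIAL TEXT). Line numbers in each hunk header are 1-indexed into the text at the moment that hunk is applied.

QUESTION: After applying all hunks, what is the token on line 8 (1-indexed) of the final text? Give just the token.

Hunk 1: at line 1 remove [yyqg,fbzip] add [oqd] -> 6 lines: mcwd owl oqd swf tmu yam
Hunk 2: at line 1 remove [oqd,swf] add [oezn] -> 5 lines: mcwd owl oezn tmu yam
Hunk 3: at line 1 remove [oezn] add [ghh,ibie,pwqro] -> 7 lines: mcwd owl ghh ibie pwqro tmu yam
Hunk 4: at line 2 remove [ghh,ibie] add [krqa,umf,svk] -> 8 lines: mcwd owl krqa umf svk pwqro tmu yam
Hunk 5: at line 1 remove [krqa,umf] add [loxvq,prc] -> 8 lines: mcwd owl loxvq prc svk pwqro tmu yam
Hunk 6: at line 2 remove [prc,svk,pwqro] add [spytq,stws,jpvwh] -> 8 lines: mcwd owl loxvq spytq stws jpvwh tmu yam
Final line 8: yam

Answer: yam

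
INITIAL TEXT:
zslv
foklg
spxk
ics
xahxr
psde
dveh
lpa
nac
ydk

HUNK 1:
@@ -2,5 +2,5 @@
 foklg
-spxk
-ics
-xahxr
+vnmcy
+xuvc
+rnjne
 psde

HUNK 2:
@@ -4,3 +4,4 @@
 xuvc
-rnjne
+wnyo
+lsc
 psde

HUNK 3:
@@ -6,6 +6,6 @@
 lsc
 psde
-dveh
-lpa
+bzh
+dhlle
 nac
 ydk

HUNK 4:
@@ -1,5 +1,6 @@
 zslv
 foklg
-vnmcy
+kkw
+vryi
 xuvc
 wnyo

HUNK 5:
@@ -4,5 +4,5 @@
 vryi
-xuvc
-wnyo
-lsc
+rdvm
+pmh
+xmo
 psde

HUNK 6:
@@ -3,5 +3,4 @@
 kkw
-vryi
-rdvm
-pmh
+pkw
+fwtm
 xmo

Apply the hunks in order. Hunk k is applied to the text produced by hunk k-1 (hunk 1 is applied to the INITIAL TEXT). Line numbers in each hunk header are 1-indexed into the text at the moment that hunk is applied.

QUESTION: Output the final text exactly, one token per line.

Hunk 1: at line 2 remove [spxk,ics,xahxr] add [vnmcy,xuvc,rnjne] -> 10 lines: zslv foklg vnmcy xuvc rnjne psde dveh lpa nac ydk
Hunk 2: at line 4 remove [rnjne] add [wnyo,lsc] -> 11 lines: zslv foklg vnmcy xuvc wnyo lsc psde dveh lpa nac ydk
Hunk 3: at line 6 remove [dveh,lpa] add [bzh,dhlle] -> 11 lines: zslv foklg vnmcy xuvc wnyo lsc psde bzh dhlle nac ydk
Hunk 4: at line 1 remove [vnmcy] add [kkw,vryi] -> 12 lines: zslv foklg kkw vryi xuvc wnyo lsc psde bzh dhlle nac ydk
Hunk 5: at line 4 remove [xuvc,wnyo,lsc] add [rdvm,pmh,xmo] -> 12 lines: zslv foklg kkw vryi rdvm pmh xmo psde bzh dhlle nac ydk
Hunk 6: at line 3 remove [vryi,rdvm,pmh] add [pkw,fwtm] -> 11 lines: zslv foklg kkw pkw fwtm xmo psde bzh dhlle nac ydk

Answer: zslv
foklg
kkw
pkw
fwtm
xmo
psde
bzh
dhlle
nac
ydk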